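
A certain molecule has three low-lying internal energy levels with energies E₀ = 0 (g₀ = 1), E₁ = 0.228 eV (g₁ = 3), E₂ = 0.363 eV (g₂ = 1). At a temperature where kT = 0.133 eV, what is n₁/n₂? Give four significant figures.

8.278

n₁/n₂ = (g₁/g₂) exp[−(E₁−E₂)/kT] = (3/1) × exp(−(-0.135 eV)/(0.133 eV)) = (3/1) × exp(1.01504) = 8.278.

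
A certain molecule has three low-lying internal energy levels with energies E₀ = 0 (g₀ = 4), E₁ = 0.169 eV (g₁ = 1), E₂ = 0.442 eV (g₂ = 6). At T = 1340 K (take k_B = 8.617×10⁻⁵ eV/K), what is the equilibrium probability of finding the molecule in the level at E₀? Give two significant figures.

k_BT = 8.617×10⁻⁵ × 1340 K = 0.1155 eV.
Eᵢ/kT = 0, 1.463, 3.827.
Z = Σ gᵢe^(−Eᵢ/kT) = 4·e^(−0) + 1·e^(−1.463) + 6·e^(−3.827) = 4.000 + 0.2315 + 0.1306 = 4.362.
P₀ = g₀ e^(−E₀/kT) / Z = 4.000/4.362 = 0.92.

0.92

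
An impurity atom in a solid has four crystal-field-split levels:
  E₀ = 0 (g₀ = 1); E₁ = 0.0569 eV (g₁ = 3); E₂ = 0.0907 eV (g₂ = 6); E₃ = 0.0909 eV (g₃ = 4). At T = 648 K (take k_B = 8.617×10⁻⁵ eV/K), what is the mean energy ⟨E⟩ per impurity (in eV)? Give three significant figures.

k_BT = 8.617×10⁻⁵ × 648 K = 0.055838 eV.
Eᵢ/kT = 0, 1.0190, 1.6243, 1.6279.
Z = Σ gᵢe^(−Eᵢ/kT) = 1·e^(−0) + 3·e^(−1.0190) + 6·e^(−1.6243) + 4·e^(−1.6279) = 1.0000 + 1.0829 + 1.1823 + 0.78537 = 4.0506.
⟨E⟩ = Σ Eᵢ gᵢe^(−Eᵢ/kT) / Z = (0·1.0000 + 0.0569·1.0829 + 0.0907·1.1823 + 0.0909·0.78537) / 4.0506 = 0.0593 eV.

0.0593 eV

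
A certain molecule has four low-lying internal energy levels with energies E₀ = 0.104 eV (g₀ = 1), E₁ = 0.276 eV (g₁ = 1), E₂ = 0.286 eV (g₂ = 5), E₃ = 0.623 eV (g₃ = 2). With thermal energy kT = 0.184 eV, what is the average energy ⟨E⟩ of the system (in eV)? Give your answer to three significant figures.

Eᵢ/kT = 0.56522, 1.5000, 1.5543, 3.3859.
Z = Σ gᵢe^(−Eᵢ/kT) = 1·e^(−0.56522) + 1·e^(−1.5000) + 5·e^(−1.5543) + 2·e^(−3.3859) = 0.56824 + 0.22313 + 1.0567 + 0.067694 = 1.9158.
⟨E⟩ = Σ Eᵢ gᵢe^(−Eᵢ/kT) / Z = (0.104·0.56824 + 0.276·0.22313 + 0.286·1.0567 + 0.623·0.067694) / 1.9158 = 0.243 eV.

0.243 eV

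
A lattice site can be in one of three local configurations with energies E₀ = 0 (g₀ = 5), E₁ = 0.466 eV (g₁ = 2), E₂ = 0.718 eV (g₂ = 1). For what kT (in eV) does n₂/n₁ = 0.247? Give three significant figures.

n₂/n₁ = (g₂/g₁) exp[−(E₂−E₁)/kT] = 0.247.
⇒ (E₂−E₁)/kT = ln((1/2)/0.247) = ln(2.0243) = 0.70522.
kT = 0.252 eV / 0.70522 = 0.357 eV.

0.357 eV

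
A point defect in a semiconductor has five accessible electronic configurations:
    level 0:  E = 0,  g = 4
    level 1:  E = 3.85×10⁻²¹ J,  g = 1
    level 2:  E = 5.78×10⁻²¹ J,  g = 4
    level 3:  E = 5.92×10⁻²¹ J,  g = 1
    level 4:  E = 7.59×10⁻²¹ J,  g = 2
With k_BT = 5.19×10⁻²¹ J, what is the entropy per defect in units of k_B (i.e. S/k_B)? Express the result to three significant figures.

Eᵢ/kT = 0, 0.74181, 1.1137, 1.1407, 1.4624.
Z = Σ gᵢe^(−Eᵢ/kT) = 4·e^(−0) + 1·e^(−0.74181) + 4·e^(−1.1137) + 1·e^(−1.1407) + 2·e^(−1.4624) = 4.0000 + 0.47625 + 1.3134 + 0.31960 + 0.46336 = 6.5726.
⟨E⟩ = Σ EᵢPᵢ = 2.2569 ×10⁻²¹ J.
S/k_B = ln Z + ⟨E⟩/kT = ln(6.5726) + 2.2569/5.19 = 1.8829 + 0.43486 = 2.32.

2.32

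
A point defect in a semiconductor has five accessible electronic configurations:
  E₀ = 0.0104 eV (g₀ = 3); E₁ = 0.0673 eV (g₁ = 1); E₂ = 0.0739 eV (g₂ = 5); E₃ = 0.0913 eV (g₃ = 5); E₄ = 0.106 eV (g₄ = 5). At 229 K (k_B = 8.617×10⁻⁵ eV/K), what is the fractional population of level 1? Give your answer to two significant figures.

k_BT = 8.617×10⁻⁵ × 229 K = 0.01973 eV.
Eᵢ/kT = 0.5271, 3.411, 3.746, 4.627, 5.373.
Z = Σ gᵢe^(−Eᵢ/kT) = 3·e^(−0.5271) + 1·e^(−3.411) + 5·e^(−3.746) + 5·e^(−4.627) + 5·e^(−5.373) = 1.771 + 0.03301 + 0.1181 + 0.04892 + 0.02320 = 1.994.
P₁ = g₁ e^(−E₁/kT) / Z = 0.03301/1.994 = 0.017.

0.017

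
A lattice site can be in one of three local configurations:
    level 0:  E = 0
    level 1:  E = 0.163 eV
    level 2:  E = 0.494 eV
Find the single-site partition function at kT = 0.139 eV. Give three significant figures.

Eᵢ/kT = 0, 1.1727, 3.5540.
Z = Σ e^(−Eᵢ/kT) = e^(−0) + e^(−1.1727) + e^(−3.5540) = 1.0000 + 0.30953 + 0.028610 = 1.3381.

Z = 1.34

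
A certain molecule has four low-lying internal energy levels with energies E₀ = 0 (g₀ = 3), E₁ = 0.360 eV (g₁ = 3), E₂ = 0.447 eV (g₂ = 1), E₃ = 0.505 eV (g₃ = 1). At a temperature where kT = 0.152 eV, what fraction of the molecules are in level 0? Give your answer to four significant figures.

0.8903

Eᵢ/kT = 0, 2.36842, 2.94079, 3.32237.
Z = Σ gᵢe^(−Eᵢ/kT) = 3·e^(−0) + 3·e^(−2.36842) + 1·e^(−2.94079) + 1·e^(−3.32237) = 3.00000 + 0.280886 + 0.0528240 + 0.0360673 = 3.36978.
P₀ = g₀ e^(−E₀/kT) / Z = 3.00000/3.36978 = 0.8903.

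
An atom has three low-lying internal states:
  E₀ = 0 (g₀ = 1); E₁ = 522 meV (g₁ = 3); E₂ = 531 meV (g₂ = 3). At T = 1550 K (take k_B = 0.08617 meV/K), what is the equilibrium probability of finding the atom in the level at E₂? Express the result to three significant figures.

0.0504

k_BT = 0.08617 × 1550 K = 133.56 meV.
Eᵢ/kT = 0, 3.9084, 3.9757.
Z = Σ gᵢe^(−Eᵢ/kT) = 1·e^(−0) + 3·e^(−3.9084) + 3·e^(−3.9757) = 1.0000 + 0.060218 + 0.056298 = 1.1165.
P₂ = g₂ e^(−E₂/kT) / Z = 0.056298/1.1165 = 0.0504.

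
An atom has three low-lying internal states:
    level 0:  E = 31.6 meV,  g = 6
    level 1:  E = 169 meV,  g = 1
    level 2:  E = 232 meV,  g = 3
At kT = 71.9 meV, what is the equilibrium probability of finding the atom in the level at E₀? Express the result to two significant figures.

0.95

Eᵢ/kT = 0.4395, 2.350, 3.227.
Z = Σ gᵢe^(−Eᵢ/kT) = 6·e^(−0.4395) + 1·e^(−2.350) + 3·e^(−3.227) = 3.866 + 0.09537 + 0.1190 = 4.080.
P₀ = g₀ e^(−E₀/kT) / Z = 3.866/4.080 = 0.95.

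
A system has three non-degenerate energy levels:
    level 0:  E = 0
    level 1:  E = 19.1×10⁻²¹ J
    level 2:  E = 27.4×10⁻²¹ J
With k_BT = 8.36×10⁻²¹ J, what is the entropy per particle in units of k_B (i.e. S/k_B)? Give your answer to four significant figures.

0.4432

Eᵢ/kT = 0, 2.28469, 3.27751.
Z = Σ e^(−Eᵢ/kT) = e^(−0) + e^(−2.28469) + e^(−3.27751) = 1.00000 + 0.101806 + 0.0377221 = 1.13953.
⟨E⟩ = Σ EᵢPᵢ = 2.61343 ×10⁻²¹ J.
S/k_B = ln Z + ⟨E⟩/kT = ln(1.13953) + 2.61343/8.36 = 0.130616 + 0.312611 = 0.4432.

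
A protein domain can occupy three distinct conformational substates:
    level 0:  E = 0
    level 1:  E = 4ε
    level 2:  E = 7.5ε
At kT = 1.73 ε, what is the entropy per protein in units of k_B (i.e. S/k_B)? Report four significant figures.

0.3633

Eᵢ/kT = 0, 2.31214, 4.33526.
Z = Σ e^(−Eᵢ/kT) = e^(−0) + e^(−2.31214) + e^(−4.33526) = 1.00000 + 0.0990491 + 0.0130985 = 1.11215.
⟨E⟩ = Σ EᵢPᵢ = 0.444576 ε.
S/k_B = ln Z + ⟨E⟩/kT = ln(1.11215) + 0.444576/1.73 = 0.106295 + 0.256980 = 0.3633.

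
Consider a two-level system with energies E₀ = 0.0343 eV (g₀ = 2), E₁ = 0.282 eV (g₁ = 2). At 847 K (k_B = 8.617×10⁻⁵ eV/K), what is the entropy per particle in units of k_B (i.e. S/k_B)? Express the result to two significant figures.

0.84

k_BT = 8.617×10⁻⁵ × 847 K = 0.07299 eV.
Eᵢ/kT = 0.4699, 3.864.
Z = Σ gᵢe^(−Eᵢ/kT) = 2·e^(−0.4699) + 2·e^(−3.864) = 1.250 + 0.04197 = 1.292.
⟨E⟩ = Σ EᵢPᵢ = 0.04235 eV.
S/k_B = ln Z + ⟨E⟩/kT = ln(1.292) + 0.04235/0.07299 = 0.2562 + 0.5802 = 0.84.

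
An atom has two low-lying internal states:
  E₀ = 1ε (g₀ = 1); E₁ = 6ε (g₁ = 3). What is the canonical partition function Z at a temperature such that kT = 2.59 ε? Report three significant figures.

Eᵢ/kT = 0.38610, 2.3166.
Z = Σ gᵢe^(−Eᵢ/kT) = 1·e^(−0.38610) + 3·e^(−2.3166) = 0.67970 + 0.29582 = 0.97552.

Z = 0.976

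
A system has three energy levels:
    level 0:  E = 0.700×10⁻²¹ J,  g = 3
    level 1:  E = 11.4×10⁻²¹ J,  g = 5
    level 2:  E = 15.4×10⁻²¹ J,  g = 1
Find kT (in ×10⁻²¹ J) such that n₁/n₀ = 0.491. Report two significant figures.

8.8 ×10⁻²¹ J

n₁/n₀ = (g₁/g₀) exp[−(E₁−E₀)/kT] = 0.491.
⇒ (E₁−E₀)/kT = ln((5/3)/0.491) = ln(3.394) = 1.222.
kT = 10.700 ×10⁻²¹ J / 1.222 = 8.8 ×10⁻²¹ J.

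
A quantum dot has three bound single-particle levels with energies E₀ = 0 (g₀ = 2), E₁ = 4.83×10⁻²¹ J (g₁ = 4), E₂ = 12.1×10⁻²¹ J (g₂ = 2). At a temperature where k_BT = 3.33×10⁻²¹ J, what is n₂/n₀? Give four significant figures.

0.02642

n₂/n₀ = (g₂/g₀) exp[−(E₂−E₀)/kT] = (2/2) × exp(−(12.1 ×10⁻²¹ J)/(3.33 ×10⁻²¹ J)) = (2/2) × exp(-3.63363) = 0.02642.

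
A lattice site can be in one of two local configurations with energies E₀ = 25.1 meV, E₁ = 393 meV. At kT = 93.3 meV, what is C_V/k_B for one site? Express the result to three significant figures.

0.290

Eᵢ/kT = 0.26902, 4.2122.
Z = Σ e^(−Eᵢ/kT) = e^(−0.26902) + e^(−4.2122) = 0.76413 + 0.014814 = 0.77894.
⟨E⟩ = 32.097 meV, ⟨E²⟩ = 3555.4 meV².
C_V/k_B = (⟨E²⟩ − ⟨E⟩²)/(kT)² = (3555.4 − 1030.2)/8704.9 = 0.290.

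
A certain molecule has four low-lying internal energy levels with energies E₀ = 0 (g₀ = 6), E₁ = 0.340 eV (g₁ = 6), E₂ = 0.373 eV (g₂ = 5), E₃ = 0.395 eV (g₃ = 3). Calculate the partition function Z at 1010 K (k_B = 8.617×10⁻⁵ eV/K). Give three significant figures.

k_BT = 8.617×10⁻⁵ × 1010 K = 0.087032 eV.
Eᵢ/kT = 0, 3.9066, 4.2858, 4.5386.
Z = Σ gᵢe^(−Eᵢ/kT) = 6·e^(−0) + 6·e^(−3.9066) + 5·e^(−4.2858) + 3·e^(−4.5386) = 6.0000 + 0.12065 + 0.068813 + 0.032065 = 6.2215.

Z = 6.22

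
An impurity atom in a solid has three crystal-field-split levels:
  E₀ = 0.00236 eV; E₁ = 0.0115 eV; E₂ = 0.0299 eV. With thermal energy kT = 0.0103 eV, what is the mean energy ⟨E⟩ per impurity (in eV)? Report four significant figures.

0.006185 eV

Eᵢ/kT = 0.229126, 1.11650, 2.90291.
Z = Σ e^(−Eᵢ/kT) = e^(−0.229126) + e^(−1.11650) + e^(−2.90291) = 0.795228 + 0.327424 + 0.0548633 = 1.17752.
⟨E⟩ = Σ Eᵢ e^(−Eᵢ/kT) / Z = (0.00236·0.795228 + 0.0115·0.327424 + 0.0299·0.0548633) / 1.17752 = 0.006185 eV.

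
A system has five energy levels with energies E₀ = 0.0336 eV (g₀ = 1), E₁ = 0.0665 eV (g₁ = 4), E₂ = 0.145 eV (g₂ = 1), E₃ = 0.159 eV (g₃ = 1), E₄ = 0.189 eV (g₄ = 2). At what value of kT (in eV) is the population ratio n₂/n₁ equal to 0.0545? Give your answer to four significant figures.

0.05153 eV

n₂/n₁ = (g₂/g₁) exp[−(E₂−E₁)/kT] = 0.0545.
⇒ (E₂−E₁)/kT = ln((1/4)/0.0545) = ln(4.58716) = 1.52326.
kT = 0.0785 eV / 1.52326 = 0.05153 eV.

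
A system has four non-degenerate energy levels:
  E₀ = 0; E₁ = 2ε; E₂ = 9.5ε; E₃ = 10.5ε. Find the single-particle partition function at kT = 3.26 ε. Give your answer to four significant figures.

Eᵢ/kT = 0, 0.613497, 2.91411, 3.22086.
Z = Σ e^(−Eᵢ/kT) = e^(−0) + e^(−0.613497) + e^(−2.91411) + e^(−3.22086) = 1.00000 + 0.541454 + 0.0542523 + 0.0399207 = 1.63563.

Z = 1.636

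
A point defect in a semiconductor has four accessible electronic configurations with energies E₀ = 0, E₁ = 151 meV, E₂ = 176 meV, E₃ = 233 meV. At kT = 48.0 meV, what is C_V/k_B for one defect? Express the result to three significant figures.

Eᵢ/kT = 0, 3.1458, 3.6667, 4.8542.
Z = Σ e^(−Eᵢ/kT) = e^(−0) + e^(−3.1458) + e^(−3.6667) + e^(−4.8542) = 1.0000 + 0.043032 + 0.025561 + 0.0077956 = 1.0764.
⟨E⟩ = 11.904 meV, ⟨E²⟩ = 2040.3 meV².
C_V/k_B = (⟨E²⟩ − ⟨E⟩²)/(kT)² = (2040.3 − 141.71)/2304.0 = 0.824.

0.824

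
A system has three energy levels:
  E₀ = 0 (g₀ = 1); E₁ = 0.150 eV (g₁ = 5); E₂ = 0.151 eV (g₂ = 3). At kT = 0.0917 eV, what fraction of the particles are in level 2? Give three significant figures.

Eᵢ/kT = 0, 1.6358, 1.6467.
Z = Σ gᵢe^(−Eᵢ/kT) = 1·e^(−0) + 5·e^(−1.6358) + 3·e^(−1.6467) = 1.0000 + 0.97398 + 0.57805 = 2.5520.
P₂ = g₂ e^(−E₂/kT) / Z = 0.57805/2.5520 = 0.227.

0.227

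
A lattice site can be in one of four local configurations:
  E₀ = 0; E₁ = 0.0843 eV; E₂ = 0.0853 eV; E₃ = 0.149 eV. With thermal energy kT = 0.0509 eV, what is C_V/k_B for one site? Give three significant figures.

Eᵢ/kT = 0, 1.6562, 1.6758, 2.9273.
Z = Σ e^(−Eᵢ/kT) = e^(−0) + e^(−1.6562) + e^(−1.6758) + e^(−2.9273) = 1.0000 + 0.19086 + 0.18716 + 0.053541 = 1.4316.
⟨E⟩ = 0.027963 eV, ⟨E²⟩ = 0.0027290 eV².
C_V/k_B = (⟨E²⟩ − ⟨E⟩²)/(kT)² = (0.0027290 − 0.00078193)/0.0025908 = 0.752.

0.752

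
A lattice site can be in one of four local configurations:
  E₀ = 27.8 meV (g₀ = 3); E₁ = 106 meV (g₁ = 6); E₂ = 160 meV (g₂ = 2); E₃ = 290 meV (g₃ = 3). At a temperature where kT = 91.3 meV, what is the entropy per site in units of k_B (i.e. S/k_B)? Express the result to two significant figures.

2.4

Eᵢ/kT = 0.3045, 1.161, 1.752, 3.176.
Z = Σ gᵢe^(−Eᵢ/kT) = 3·e^(−0.3045) + 6·e^(−1.161) + 2·e^(−1.752) + 3·e^(−3.176) = 2.212 + 1.879 + 0.3469 + 0.1253 = 4.563.
⟨E⟩ = Σ EᵢPᵢ = 77.25 meV.
S/k_B = ln Z + ⟨E⟩/kT = ln(4.563) + 77.25/91.3 = 1.518 + 0.8461 = 2.4.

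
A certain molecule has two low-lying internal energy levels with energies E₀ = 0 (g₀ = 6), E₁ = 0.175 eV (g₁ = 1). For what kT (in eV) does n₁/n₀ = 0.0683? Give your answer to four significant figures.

0.1962 eV

n₁/n₀ = (g₁/g₀) exp[−(E₁−E₀)/kT] = 0.0683.
⇒ (E₁−E₀)/kT = ln((1/6)/0.0683) = ln(2.44021) = 0.892084.
kT = 0.175 eV / 0.892084 = 0.1962 eV.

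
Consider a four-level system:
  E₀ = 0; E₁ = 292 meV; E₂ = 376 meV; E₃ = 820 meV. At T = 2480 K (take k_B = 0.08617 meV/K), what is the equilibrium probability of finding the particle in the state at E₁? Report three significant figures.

k_BT = 0.08617 × 2480 K = 213.70 meV.
Eᵢ/kT = 0, 1.3664, 1.7595, 3.8372.
Z = Σ e^(−Eᵢ/kT) = e^(−0) + e^(−1.3664) + e^(−1.7595) + e^(−3.8372) = 1.0000 + 0.25502 + 0.17213 + 0.021554 = 1.4487.
P₁ = e^(−E₁/kT) / Z = 0.25502/1.4487 = 0.176.

0.176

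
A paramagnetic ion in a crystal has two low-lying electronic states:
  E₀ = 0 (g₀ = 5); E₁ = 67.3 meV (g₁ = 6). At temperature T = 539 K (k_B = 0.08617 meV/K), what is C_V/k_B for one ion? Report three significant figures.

k_BT = 0.08617 × 539 K = 46.446 meV.
Eᵢ/kT = 0, 1.4490.
Z = Σ gᵢe^(−Eᵢ/kT) = 5·e^(−0) + 6·e^(−1.4490) = 5.0000 + 1.4088 = 6.4088.
⟨E⟩ = 14.794 meV, ⟨E²⟩ = 995.64 meV².
C_V/k_B = (⟨E²⟩ − ⟨E⟩²)/(kT)² = (995.64 − 218.86)/2157.2 = 0.360.

0.360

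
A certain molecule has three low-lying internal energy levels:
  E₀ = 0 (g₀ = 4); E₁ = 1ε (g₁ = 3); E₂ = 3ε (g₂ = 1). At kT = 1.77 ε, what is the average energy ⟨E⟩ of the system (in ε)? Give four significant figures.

Eᵢ/kT = 0, 0.564972, 1.69492.
Z = Σ gᵢe^(−Eᵢ/kT) = 4·e^(−0) + 3·e^(−0.564972) + 1·e^(−1.69492) = 4.00000 + 1.70513 + 0.183614 = 5.88874.
⟨E⟩ = Σ Eᵢ gᵢe^(−Eᵢ/kT) / Z = (0·4.00000 + 1·1.70513 + 3·0.183614) / 5.88874 = 0.3831 ε.

0.3831 ε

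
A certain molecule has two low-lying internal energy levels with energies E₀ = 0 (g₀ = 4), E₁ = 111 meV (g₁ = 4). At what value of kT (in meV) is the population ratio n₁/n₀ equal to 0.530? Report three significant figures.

175 meV

n₁/n₀ = (g₁/g₀) exp[−(E₁−E₀)/kT] = 0.530.
⇒ (E₁−E₀)/kT = ln((4/4)/0.530) = ln(1.8868) = 0.63488.
kT = 111 meV / 0.63488 = 175 meV.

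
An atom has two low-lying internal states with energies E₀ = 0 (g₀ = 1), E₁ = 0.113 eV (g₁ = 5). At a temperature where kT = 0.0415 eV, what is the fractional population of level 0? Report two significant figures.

0.75

Eᵢ/kT = 0, 2.723.
Z = Σ gᵢe^(−Eᵢ/kT) = 1·e^(−0) + 5·e^(−2.723) = 1.000 + 0.3284 = 1.328.
P₀ = g₀ e^(−E₀/kT) / Z = 1.000/1.328 = 0.75.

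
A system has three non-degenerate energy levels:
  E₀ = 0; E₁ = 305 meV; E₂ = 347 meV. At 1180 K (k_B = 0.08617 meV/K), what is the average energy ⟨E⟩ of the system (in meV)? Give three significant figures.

k_BT = 0.08617 × 1180 K = 101.68 meV.
Eᵢ/kT = 0, 2.9996, 3.4127.
Z = Σ e^(−Eᵢ/kT) = e^(−0) + e^(−2.9996) + e^(−3.4127) = 1.0000 + 0.049807 + 0.032952 = 1.0828.
⟨E⟩ = Σ Eᵢ e^(−Eᵢ/kT) / Z = (0·1.0000 + 305·0.049807 + 347·0.032952) / 1.0828 = 24.6 meV.

24.6 meV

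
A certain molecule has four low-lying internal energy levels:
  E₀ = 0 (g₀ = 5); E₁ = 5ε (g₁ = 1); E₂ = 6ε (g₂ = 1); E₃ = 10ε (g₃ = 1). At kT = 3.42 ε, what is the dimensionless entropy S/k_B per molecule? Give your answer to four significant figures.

1.844

Eᵢ/kT = 0, 1.46199, 1.75439, 2.92398.
Z = Σ gᵢe^(−Eᵢ/kT) = 5·e^(−0) + 1·e^(−1.46199) + 1·e^(−1.75439) + 1·e^(−2.92398) = 5.00000 + 0.231775 + 0.173013 + 0.0537195 = 5.45851.
⟨E⟩ = Σ EᵢPᵢ = 0.500896 ε.
S/k_B = ln Z + ⟨E⟩/kT = ln(5.45851) + 0.500896/3.42 = 1.69718 + 0.146461 = 1.844.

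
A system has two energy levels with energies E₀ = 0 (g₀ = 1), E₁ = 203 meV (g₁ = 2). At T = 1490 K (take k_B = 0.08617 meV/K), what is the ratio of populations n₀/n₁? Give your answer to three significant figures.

2.43

k_BT = 0.08617 × 1490 K = 128.39 meV.
n₀/n₁ = (g₀/g₁) exp[−(E₀−E₁)/kT] = (1/2) × exp(−(-203 meV)/(128.39 meV)) = (1/2) × exp(1.5811) = 2.43.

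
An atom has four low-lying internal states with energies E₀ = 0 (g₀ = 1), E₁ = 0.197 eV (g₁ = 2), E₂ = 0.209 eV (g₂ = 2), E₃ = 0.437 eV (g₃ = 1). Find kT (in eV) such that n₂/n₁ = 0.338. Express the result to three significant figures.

n₂/n₁ = (g₂/g₁) exp[−(E₂−E₁)/kT] = 0.338.
⇒ (E₂−E₁)/kT = ln((2/2)/0.338) = ln(2.9586) = 1.0847.
kT = 0.012 eV / 1.0847 = 0.0111 eV.

0.0111 eV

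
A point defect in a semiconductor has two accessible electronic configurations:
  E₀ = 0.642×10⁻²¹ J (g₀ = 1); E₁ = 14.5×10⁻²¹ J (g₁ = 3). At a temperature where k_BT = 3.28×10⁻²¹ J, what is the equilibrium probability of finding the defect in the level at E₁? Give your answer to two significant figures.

Eᵢ/kT = 0.1957, 4.421.
Z = Σ gᵢe^(−Eᵢ/kT) = 1·e^(−0.1957) + 3·e^(−4.421) = 0.8223 + 0.03607 = 0.8584.
P₁ = g₁ e^(−E₁/kT) / Z = 0.03607/0.8584 = 0.042.

0.042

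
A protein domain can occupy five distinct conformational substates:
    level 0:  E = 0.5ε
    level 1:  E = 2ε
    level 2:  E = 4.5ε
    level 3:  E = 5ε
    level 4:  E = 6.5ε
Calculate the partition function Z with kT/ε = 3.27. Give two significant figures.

Z = 2.0

Eᵢ/kT = 0.1529, 0.6116, 1.376, 1.529, 1.988.
Z = Σ e^(−Eᵢ/kT) = e^(−0.1529) + e^(−0.6116) + e^(−1.376) + e^(−1.529) + e^(−1.988) = 0.8582 + 0.5425 + 0.2526 + 0.2168 + 0.1370 = 2.007.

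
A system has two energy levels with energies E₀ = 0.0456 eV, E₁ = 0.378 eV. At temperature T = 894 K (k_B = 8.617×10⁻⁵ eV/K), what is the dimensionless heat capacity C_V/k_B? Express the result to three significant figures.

0.242

k_BT = 8.617×10⁻⁵ × 894 K = 0.077036 eV.
Eᵢ/kT = 0.59193, 4.9068.
Z = Σ e^(−Eᵢ/kT) = e^(−0.59193) + e^(−4.9068) = 0.55326 + 0.0073961 = 0.56066.
⟨E⟩ = 0.049985 eV, ⟨E²⟩ = 0.0039368 eV².
C_V/k_B = (⟨E²⟩ − ⟨E⟩²)/(kT)² = (0.0039368 − 0.0024985)/0.0059345 = 0.242.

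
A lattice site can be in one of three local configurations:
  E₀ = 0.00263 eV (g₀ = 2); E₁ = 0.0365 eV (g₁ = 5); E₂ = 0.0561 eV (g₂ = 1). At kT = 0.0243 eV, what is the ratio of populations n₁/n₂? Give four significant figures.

n₁/n₂ = (g₁/g₂) exp[−(E₁−E₂)/kT] = (5/1) × exp(−(-0.0196 eV)/(0.0243 eV)) = (5/1) × exp(0.806584) = 11.20.

11.20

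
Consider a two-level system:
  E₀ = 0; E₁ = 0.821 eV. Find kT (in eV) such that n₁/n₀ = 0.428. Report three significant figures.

0.967 eV

n₁/n₀ = exp[−(E₁−E₀)/kT] = 0.428.
⇒ (E₁−E₀)/kT = ln(1/0.428) = ln(2.3364) = 0.84861.
kT = 0.821 eV / 0.84861 = 0.967 eV.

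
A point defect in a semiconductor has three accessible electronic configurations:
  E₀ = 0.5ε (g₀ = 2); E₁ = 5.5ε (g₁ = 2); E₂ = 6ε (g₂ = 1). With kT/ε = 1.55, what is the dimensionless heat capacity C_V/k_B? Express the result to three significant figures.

0.535

Eᵢ/kT = 0.32258, 3.5484, 3.8710.
Z = Σ gᵢe^(−Eᵢ/kT) = 2·e^(−0.32258) + 2·e^(−3.5484) + 1·e^(−3.8710) = 1.4486 + 0.057541 + 0.020838 = 1.5270.
⟨E⟩ = 0.76346 ε, ⟨E²⟩ = 1.8683 ε².
C_V/k_B = (⟨E²⟩ − ⟨E⟩²)/(kT)² = (1.8683 − 0.58287)/2.4025 = 0.535.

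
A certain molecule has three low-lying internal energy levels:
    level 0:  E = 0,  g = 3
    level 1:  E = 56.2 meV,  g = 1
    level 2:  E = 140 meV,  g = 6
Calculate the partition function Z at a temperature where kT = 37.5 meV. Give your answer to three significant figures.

Eᵢ/kT = 0, 1.4987, 3.7333.
Z = Σ gᵢe^(−Eᵢ/kT) = 3·e^(−0) + 1·e^(−1.4987) + 6·e^(−3.7333) = 3.0000 + 0.22342 + 0.14348 = 3.3669.

Z = 3.37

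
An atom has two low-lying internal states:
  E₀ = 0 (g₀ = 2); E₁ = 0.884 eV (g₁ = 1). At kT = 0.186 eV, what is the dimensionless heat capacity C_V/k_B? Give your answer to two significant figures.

0.097

Eᵢ/kT = 0, 4.753.
Z = Σ gᵢe^(−Eᵢ/kT) = 2·e^(−0) + 1·e^(−4.753) = 2.000 + 0.008626 = 2.009.
⟨E⟩ = 0.003796 eV, ⟨E²⟩ = 0.003355 eV².
C_V/k_B = (⟨E²⟩ − ⟨E⟩²)/(kT)² = (0.003355 − 0.00001441)/0.03460 = 0.097.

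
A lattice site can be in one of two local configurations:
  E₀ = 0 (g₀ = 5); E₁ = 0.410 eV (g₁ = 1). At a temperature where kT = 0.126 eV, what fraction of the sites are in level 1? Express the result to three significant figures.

Eᵢ/kT = 0, 3.2540.
Z = Σ gᵢe^(−Eᵢ/kT) = 5·e^(−0) + 1·e^(−3.2540) = 5.0000 + 0.038619 = 5.0386.
P₁ = g₁ e^(−E₁/kT) / Z = 0.038619/5.0386 = 0.00766.

0.00766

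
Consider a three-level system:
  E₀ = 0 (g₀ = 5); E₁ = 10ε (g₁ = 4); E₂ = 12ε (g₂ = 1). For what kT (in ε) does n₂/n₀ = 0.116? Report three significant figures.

22.0 ε

n₂/n₀ = (g₂/g₀) exp[−(E₂−E₀)/kT] = 0.116.
⇒ (E₂−E₀)/kT = ln((1/5)/0.116) = ln(1.7241) = 0.54471.
kT = 12ε / 0.54471 = 22.0 ε.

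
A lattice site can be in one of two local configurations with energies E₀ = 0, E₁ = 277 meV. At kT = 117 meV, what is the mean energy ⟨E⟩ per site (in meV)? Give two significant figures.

Eᵢ/kT = 0, 2.368.
Z = Σ e^(−Eᵢ/kT) = e^(−0) + e^(−2.368) = 1.000 + 0.09367 = 1.094.
⟨E⟩ = Σ Eᵢ e^(−Eᵢ/kT) / Z = (0·1.000 + 277·0.09367) / 1.094 = 24 meV.

24 meV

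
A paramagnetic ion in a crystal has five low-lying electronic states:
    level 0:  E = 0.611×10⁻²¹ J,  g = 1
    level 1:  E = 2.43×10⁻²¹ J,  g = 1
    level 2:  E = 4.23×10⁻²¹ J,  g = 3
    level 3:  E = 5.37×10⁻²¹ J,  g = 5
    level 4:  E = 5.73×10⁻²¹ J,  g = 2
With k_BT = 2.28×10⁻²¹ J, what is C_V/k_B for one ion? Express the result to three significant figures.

Eᵢ/kT = 0.26798, 1.0658, 1.8553, 2.3553, 2.5132.
Z = Σ gᵢe^(−Eᵢ/kT) = 1·e^(−0.26798) + 1·e^(−1.0658) + 3·e^(−1.8553) + 5·e^(−2.3553) + 2·e^(−2.5132) = 0.76492 + 0.34445 + 0.46922 + 0.47433 + 0.16202 = 2.2149.
⟨E⟩ = 3.0542, ⟨E²⟩ = 13.415.
C_V/k_B = (⟨E²⟩ − ⟨E⟩²)/(kT)² = (13.415 − 9.3281)/5.1984 = 0.786.

0.786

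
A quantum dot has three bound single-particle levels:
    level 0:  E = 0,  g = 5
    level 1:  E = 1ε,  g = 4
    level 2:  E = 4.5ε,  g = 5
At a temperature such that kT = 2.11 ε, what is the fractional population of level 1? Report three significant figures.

0.308

Eᵢ/kT = 0, 0.47393, 2.1327.
Z = Σ gᵢe^(−Eᵢ/kT) = 5·e^(−0) + 4·e^(−0.47393) + 5·e^(−2.1327) = 5.0000 + 2.4902 + 0.59258 = 8.0828.
P₁ = g₁ e^(−E₁/kT) / Z = 2.4902/8.0828 = 0.308.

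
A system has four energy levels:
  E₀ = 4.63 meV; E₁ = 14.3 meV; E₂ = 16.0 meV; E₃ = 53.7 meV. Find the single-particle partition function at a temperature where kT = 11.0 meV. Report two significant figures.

Z = 1.2

Eᵢ/kT = 0.4209, 1.300, 1.455, 4.882.
Z = Σ e^(−Eᵢ/kT) = e^(−0.4209) + e^(−1.300) + e^(−1.455) + e^(−4.882) = 0.6565 + 0.2725 + 0.2334 + 0.007582 = 1.170.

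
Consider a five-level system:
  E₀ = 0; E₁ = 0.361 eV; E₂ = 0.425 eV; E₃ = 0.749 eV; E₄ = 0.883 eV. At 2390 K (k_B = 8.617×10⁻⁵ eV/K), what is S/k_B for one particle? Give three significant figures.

k_BT = 8.617×10⁻⁵ × 2390 K = 0.20595 eV.
Eᵢ/kT = 0, 1.7529, 2.0636, 3.6368, 4.2874.
Z = Σ e^(−Eᵢ/kT) = e^(−0) + e^(−1.7529) + e^(−2.0636) + e^(−3.6368) + e^(−4.2874) = 1.0000 + 0.17327 + 0.12700 + 0.026336 + 0.013741 = 1.3403.
⟨E⟩ = Σ EᵢPᵢ = 0.11071 eV.
S/k_B = ln Z + ⟨E⟩/kT = ln(1.3403) + 0.11071/0.20595 = 0.29289 + 0.53756 = 0.830.

0.830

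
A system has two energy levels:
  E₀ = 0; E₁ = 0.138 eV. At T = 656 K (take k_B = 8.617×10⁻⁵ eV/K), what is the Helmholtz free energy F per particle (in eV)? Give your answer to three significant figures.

-0.00472 eV

k_BT = 8.617×10⁻⁵ × 656 K = 0.056528 eV.
Eᵢ/kT = 0, 2.4413.
Z = Σ e^(−Eᵢ/kT) = e^(−0) + e^(−2.4413) = 1.0000 + 0.087048 = 1.0870.
F = −kT ln Z = −0.056528 × ln(1.0870) = −0.056528 × 0.083422 = -0.00472 eV.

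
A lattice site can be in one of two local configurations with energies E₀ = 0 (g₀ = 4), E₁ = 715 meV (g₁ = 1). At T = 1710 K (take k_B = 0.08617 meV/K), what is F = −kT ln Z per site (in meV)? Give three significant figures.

k_BT = 0.08617 × 1710 K = 147.35 meV.
Eᵢ/kT = 0, 4.8524.
Z = Σ gᵢe^(−Eᵢ/kT) = 4·e^(−0) + 1·e^(−4.8524) = 4.0000 + 0.0078096 = 4.0078.
F = −kT ln Z = −147.35 × ln(4.0078) = −147.35 × 1.3882 = -205 meV.

-205 meV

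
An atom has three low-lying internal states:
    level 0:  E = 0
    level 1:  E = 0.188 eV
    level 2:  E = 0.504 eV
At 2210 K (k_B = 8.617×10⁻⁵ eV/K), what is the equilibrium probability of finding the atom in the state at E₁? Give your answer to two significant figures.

k_BT = 8.617×10⁻⁵ × 2210 K = 0.1904 eV.
Eᵢ/kT = 0, 0.9874, 2.647.
Z = Σ e^(−Eᵢ/kT) = e^(−0) + e^(−0.9874) + e^(−2.647) = 1.000 + 0.3725 + 0.07086 = 1.443.
P₁ = e^(−E₁/kT) / Z = 0.3725/1.443 = 0.26.

0.26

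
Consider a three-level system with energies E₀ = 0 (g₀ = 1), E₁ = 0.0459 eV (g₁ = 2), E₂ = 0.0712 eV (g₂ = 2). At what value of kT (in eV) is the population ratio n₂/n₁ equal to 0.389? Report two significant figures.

n₂/n₁ = (g₂/g₁) exp[−(E₂−E₁)/kT] = 0.389.
⇒ (E₂−E₁)/kT = ln((2/2)/0.389) = ln(2.571) = 0.9443.
kT = 0.0253 eV / 0.9443 = 0.027 eV.

0.027 eV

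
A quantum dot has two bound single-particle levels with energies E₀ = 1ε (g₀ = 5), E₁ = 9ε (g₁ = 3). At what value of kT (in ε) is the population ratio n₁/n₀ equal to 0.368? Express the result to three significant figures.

n₁/n₀ = (g₁/g₀) exp[−(E₁−E₀)/kT] = 0.368.
⇒ (E₁−E₀)/kT = ln((3/5)/0.368) = ln(1.6304) = 0.48883.
kT = 8ε / 0.48883 = 16.4 ε.

16.4 ε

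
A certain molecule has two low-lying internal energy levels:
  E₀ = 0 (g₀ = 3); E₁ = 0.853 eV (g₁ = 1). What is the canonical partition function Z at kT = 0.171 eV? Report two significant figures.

Eᵢ/kT = 0, 4.988.
Z = Σ gᵢe^(−Eᵢ/kT) = 3·e^(−0) + 1·e^(−4.988) = 3.000 + 0.006819 = 3.007.

Z = 3.0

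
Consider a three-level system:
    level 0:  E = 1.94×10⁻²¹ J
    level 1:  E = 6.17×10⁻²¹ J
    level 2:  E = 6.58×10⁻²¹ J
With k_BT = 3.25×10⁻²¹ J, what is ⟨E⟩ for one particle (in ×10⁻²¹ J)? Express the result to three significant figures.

3.44 ×10⁻²¹ J

Eᵢ/kT = 0.59692, 1.8985, 2.0246.
Z = Σ e^(−Eᵢ/kT) = e^(−0.59692) + e^(−1.8985) + e^(−2.0246) = 0.55050 + 0.14979 + 0.13205 = 0.83234.
⟨E⟩ = Σ Eᵢ e^(−Eᵢ/kT) / Z = (1.94·0.55050 + 6.17·0.14979 + 6.58·0.13205) / 0.83234 = 3.44 ×10⁻²¹ J.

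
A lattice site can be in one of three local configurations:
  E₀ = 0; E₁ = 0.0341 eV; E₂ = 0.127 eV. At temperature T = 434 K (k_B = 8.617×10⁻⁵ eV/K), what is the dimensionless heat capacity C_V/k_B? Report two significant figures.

k_BT = 8.617×10⁻⁵ × 434 K = 0.03740 eV.
Eᵢ/kT = 0, 0.9118, 3.396.
Z = Σ e^(−Eᵢ/kT) = e^(−0) + e^(−0.9118) + e^(−3.396) = 1.000 + 0.4018 + 0.03351 = 1.435.
⟨E⟩ = 0.01251 eV, ⟨E²⟩ = 0.0007022 eV².
C_V/k_B = (⟨E²⟩ − ⟨E⟩²)/(kT)² = (0.0007022 − 0.0001565)/0.001399 = 0.39.

0.39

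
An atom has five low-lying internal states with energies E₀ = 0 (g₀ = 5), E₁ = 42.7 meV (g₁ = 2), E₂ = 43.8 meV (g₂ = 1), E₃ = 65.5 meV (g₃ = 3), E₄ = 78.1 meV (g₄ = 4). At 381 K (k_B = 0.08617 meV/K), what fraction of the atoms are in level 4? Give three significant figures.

0.0563

k_BT = 0.08617 × 381 K = 32.831 meV.
Eᵢ/kT = 0, 1.3006, 1.3341, 1.9951, 2.3788.
Z = Σ gᵢe^(−Eᵢ/kT) = 5·e^(−0) + 2·e^(−1.3006) + 1·e^(−1.3341) + 3·e^(−1.9951) + 4·e^(−2.3788) = 5.0000 + 0.54474 + 0.26340 + 0.40800 + 0.37065 = 6.5868.
P₄ = g₄ e^(−E₄/kT) / Z = 0.37065/6.5868 = 0.0563.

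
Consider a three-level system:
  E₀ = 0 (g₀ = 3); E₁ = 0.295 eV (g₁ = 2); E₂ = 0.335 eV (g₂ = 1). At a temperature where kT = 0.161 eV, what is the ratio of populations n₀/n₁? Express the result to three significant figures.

9.37

n₀/n₁ = (g₀/g₁) exp[−(E₀−E₁)/kT] = (3/2) × exp(−(-0.295 eV)/(0.161 eV)) = (3/2) × exp(1.8323) = 9.37.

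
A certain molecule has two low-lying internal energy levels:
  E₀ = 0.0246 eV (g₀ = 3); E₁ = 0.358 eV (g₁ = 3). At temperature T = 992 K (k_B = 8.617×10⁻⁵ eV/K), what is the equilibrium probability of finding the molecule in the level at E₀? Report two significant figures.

0.98

k_BT = 8.617×10⁻⁵ × 992 K = 0.08548 eV.
Eᵢ/kT = 0.2878, 4.188.
Z = Σ gᵢe^(−Eᵢ/kT) = 3·e^(−0.2878) + 3·e^(−4.188) = 2.250 + 0.04553 = 2.296.
P₀ = g₀ e^(−E₀/kT) / Z = 2.250/2.296 = 0.98.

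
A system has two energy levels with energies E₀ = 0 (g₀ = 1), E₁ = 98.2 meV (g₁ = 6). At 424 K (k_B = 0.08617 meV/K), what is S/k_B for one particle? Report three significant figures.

1.12

k_BT = 0.08617 × 424 K = 36.536 meV.
Eᵢ/kT = 0, 2.6878.
Z = Σ gᵢe^(−Eᵢ/kT) = 1·e^(−0) + 6·e^(−2.6878) = 1.0000 + 0.40818 = 1.4082.
⟨E⟩ = Σ EᵢPᵢ = 28.464 meV.
S/k_B = ln Z + ⟨E⟩/kT = ln(1.4082) + 28.464/36.536 = 0.34231 + 0.77907 = 1.12.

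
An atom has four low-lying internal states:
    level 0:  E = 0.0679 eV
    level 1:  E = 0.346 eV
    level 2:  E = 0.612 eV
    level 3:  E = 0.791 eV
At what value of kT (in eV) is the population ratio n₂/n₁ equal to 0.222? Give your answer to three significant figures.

0.177 eV

n₂/n₁ = exp[−(E₂−E₁)/kT] = 0.222.
⇒ (E₂−E₁)/kT = ln(1/0.222) = ln(4.5045) = 1.5051.
kT = 0.266 eV / 1.5051 = 0.177 eV.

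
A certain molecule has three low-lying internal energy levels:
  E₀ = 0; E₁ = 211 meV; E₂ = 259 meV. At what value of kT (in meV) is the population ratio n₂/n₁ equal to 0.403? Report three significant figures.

n₂/n₁ = exp[−(E₂−E₁)/kT] = 0.403.
⇒ (E₂−E₁)/kT = ln(1/0.403) = ln(2.4814) = 0.90882.
kT = 48 meV / 0.90882 = 52.8 meV.

52.8 meV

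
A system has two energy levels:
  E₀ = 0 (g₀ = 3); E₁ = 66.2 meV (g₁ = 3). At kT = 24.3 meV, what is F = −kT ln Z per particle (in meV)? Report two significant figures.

Eᵢ/kT = 0, 2.724.
Z = Σ gᵢe^(−Eᵢ/kT) = 3·e^(−0) + 3·e^(−2.724) = 3.000 + 0.1968 = 3.197.
F = −kT ln Z = −24.3 × ln(3.197) = −24.3 × 1.162 = -28 meV.

-28 meV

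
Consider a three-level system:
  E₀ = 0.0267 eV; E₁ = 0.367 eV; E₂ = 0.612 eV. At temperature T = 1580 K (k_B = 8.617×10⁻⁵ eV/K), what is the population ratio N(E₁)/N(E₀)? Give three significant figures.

0.0821

k_BT = 8.617×10⁻⁵ × 1580 K = 0.13615 eV.
n₁/n₀ = exp[−(E₁−E₀)/kT] = exp(−(0.3403 eV)/(0.13615 eV)) = exp(-2.4994) = 0.0821.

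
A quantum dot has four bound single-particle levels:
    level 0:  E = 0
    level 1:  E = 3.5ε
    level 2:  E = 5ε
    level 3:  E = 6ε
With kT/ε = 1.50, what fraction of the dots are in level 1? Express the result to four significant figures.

Eᵢ/kT = 0, 2.33333, 3.33333, 4.00000.
Z = Σ e^(−Eᵢ/kT) = e^(−0) + e^(−2.33333) + e^(−3.33333) + e^(−4.00000) = 1.00000 + 0.0969723 + 0.0356741 + 0.0183156 = 1.15096.
P₁ = e^(−E₁/kT) / Z = 0.0969723/1.15096 = 0.08425.

0.08425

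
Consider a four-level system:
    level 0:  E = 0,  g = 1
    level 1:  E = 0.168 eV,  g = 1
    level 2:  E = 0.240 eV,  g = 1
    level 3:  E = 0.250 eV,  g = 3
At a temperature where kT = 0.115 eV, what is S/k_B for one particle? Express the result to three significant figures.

1.32

Eᵢ/kT = 0, 1.4609, 2.0870, 2.1739.
Z = Σ gᵢe^(−Eᵢ/kT) = 1·e^(−0) + 1·e^(−1.4609) + 1·e^(−2.0870) + 3·e^(−2.1739) = 1.0000 + 0.23203 + 0.12406 + 0.34120 = 1.6973.
⟨E⟩ = Σ EᵢPᵢ = 0.090765 eV.
S/k_B = ln Z + ⟨E⟩/kT = ln(1.6973) + 0.090765/0.115 = 0.52904 + 0.78926 = 1.32.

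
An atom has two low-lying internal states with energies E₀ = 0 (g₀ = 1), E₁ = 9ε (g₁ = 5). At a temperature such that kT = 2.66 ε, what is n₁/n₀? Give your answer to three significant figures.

n₁/n₀ = (g₁/g₀) exp[−(E₁−E₀)/kT] = (5/1) × exp(−(9ε)/(2.66ε)) = (5/1) × exp(-3.3835) = 0.170.

0.170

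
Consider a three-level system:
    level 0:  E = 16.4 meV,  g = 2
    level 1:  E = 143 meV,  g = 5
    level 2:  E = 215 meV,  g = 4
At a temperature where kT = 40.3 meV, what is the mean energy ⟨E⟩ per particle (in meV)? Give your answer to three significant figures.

31.1 meV

Eᵢ/kT = 0.40695, 3.5484, 5.3350.
Z = Σ gᵢe^(−Eᵢ/kT) = 2·e^(−0.40695) + 5·e^(−3.5484) + 4·e^(−5.3350) = 1.3314 + 0.14385 + 0.019280 = 1.4945.
⟨E⟩ = Σ Eᵢ gᵢe^(−Eᵢ/kT) / Z = (16.4·1.3314 + 143·0.14385 + 215·0.019280) / 1.4945 = 31.1 meV.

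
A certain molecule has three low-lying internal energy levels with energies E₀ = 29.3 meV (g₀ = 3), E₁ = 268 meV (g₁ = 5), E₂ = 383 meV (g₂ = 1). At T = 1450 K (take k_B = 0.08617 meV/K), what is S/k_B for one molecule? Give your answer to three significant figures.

k_BT = 0.08617 × 1450 K = 124.95 meV.
Eᵢ/kT = 0.23449, 2.1449, 3.0652.
Z = Σ gᵢe^(−Eᵢ/kT) = 3·e^(−0.23449) + 5·e^(−2.1449) + 1·e^(−3.0652) = 2.3729 + 0.58540 + 0.046645 = 3.0049.
⟨E⟩ = Σ EᵢPᵢ = 81.293 meV.
S/k_B = ln Z + ⟨E⟩/kT = ln(3.0049) + 81.293/124.95 = 1.1002 + 0.65060 = 1.75.

1.75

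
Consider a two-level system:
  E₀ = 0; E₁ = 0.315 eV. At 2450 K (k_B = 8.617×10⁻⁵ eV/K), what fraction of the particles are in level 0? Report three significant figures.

0.816

k_BT = 8.617×10⁻⁵ × 2450 K = 0.21112 eV.
Eᵢ/kT = 0, 1.4920.
Z = Σ e^(−Eᵢ/kT) = e^(−0) + e^(−1.4920) = 1.0000 + 0.22492 = 1.2249.
P₀ = e^(−E₀/kT) / Z = 1.0000/1.2249 = 0.816.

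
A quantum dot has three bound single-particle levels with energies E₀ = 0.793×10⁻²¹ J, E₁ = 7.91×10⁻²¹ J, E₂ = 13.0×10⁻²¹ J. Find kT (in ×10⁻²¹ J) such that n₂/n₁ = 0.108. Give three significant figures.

2.29 ×10⁻²¹ J

n₂/n₁ = exp[−(E₂−E₁)/kT] = 0.108.
⇒ (E₂−E₁)/kT = ln(1/0.108) = ln(9.2593) = 2.2256.
kT = 5.09 ×10⁻²¹ J / 2.2256 = 2.29 ×10⁻²¹ J.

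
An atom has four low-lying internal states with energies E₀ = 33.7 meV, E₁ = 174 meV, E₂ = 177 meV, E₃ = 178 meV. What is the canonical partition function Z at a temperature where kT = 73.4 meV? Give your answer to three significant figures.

Z = 0.903

Eᵢ/kT = 0.45913, 2.3706, 2.4114, 2.4251.
Z = Σ e^(−Eᵢ/kT) = e^(−0.45913) + e^(−2.3706) + e^(−2.4114) + e^(−2.4251) = 0.63183 + 0.093425 + 0.089690 + 0.088469 = 0.90341.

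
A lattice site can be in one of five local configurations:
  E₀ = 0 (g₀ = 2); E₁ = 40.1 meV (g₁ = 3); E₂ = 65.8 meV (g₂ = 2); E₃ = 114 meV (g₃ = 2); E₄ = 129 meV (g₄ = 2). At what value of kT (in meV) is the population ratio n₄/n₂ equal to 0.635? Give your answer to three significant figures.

n₄/n₂ = (g₄/g₂) exp[−(E₄−E₂)/kT] = 0.635.
⇒ (E₄−E₂)/kT = ln((2/2)/0.635) = ln(1.5748) = 0.45413.
kT = 63.2 meV / 0.45413 = 139 meV.

139 meV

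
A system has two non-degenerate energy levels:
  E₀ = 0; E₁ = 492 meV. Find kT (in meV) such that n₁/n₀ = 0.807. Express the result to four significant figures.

2294 meV

n₁/n₀ = exp[−(E₁−E₀)/kT] = 0.807.
⇒ (E₁−E₀)/kT = ln(1/0.807) = ln(1.23916) = 0.214434.
kT = 492 meV / 0.214434 = 2294 meV.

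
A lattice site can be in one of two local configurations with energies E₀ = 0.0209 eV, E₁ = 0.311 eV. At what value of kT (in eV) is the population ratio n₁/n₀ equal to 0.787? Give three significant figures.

1.21 eV

n₁/n₀ = exp[−(E₁−E₀)/kT] = 0.787.
⇒ (E₁−E₀)/kT = ln(1/0.787) = ln(1.2706) = 0.23949.
kT = 0.2901 eV / 0.23949 = 1.21 eV.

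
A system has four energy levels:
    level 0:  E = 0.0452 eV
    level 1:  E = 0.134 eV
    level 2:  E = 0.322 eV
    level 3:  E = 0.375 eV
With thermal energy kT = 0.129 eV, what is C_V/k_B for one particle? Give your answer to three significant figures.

Eᵢ/kT = 0.35039, 1.0388, 2.4961, 2.9070.
Z = Σ e^(−Eᵢ/kT) = e^(−0.35039) + e^(−1.0388) + e^(−2.4961) + e^(−2.9070) = 0.70441 + 0.35388 + 0.082406 + 0.054639 = 1.1953.
⟨E⟩ = 0.10565 eV, ⟨E²⟩ = 0.020096 eV².
C_V/k_B = (⟨E²⟩ − ⟨E⟩²)/(kT)² = (0.020096 − 0.011162)/0.016641 = 0.537.

0.537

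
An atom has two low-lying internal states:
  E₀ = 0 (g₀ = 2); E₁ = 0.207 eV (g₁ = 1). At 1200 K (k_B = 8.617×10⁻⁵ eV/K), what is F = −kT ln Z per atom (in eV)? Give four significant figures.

-0.07843 eV

k_BT = 8.617×10⁻⁵ × 1200 K = 0.103404 eV.
Eᵢ/kT = 0, 2.00186.
Z = Σ gᵢe^(−Eᵢ/kT) = 2·e^(−0) + 1·e^(−2.00186) = 2.00000 + 0.135084 = 2.13508.
F = −kT ln Z = −0.103404 × ln(2.13508) = −0.103404 × 0.758504 = -0.07843 eV.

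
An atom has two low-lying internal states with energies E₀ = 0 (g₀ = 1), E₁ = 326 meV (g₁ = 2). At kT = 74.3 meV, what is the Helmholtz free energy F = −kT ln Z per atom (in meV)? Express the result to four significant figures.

Eᵢ/kT = 0, 4.38762.
Z = Σ gᵢe^(−Eᵢ/kT) = 1·e^(−0) + 2·e^(−4.38762) = 1.00000 + 0.0248606 = 1.02486.
F = −kT ln Z = −74.3 × ln(1.02486) = −74.3 × 0.0245560 = -1.825 meV.

-1.825 meV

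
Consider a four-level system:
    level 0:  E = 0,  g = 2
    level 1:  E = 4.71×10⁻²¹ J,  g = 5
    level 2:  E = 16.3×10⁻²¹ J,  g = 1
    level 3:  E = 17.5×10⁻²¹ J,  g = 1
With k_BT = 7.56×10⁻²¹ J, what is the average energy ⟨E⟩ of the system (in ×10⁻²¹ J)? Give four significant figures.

Eᵢ/kT = 0, 0.623016, 2.15608, 2.31481.
Z = Σ gᵢe^(−Eᵢ/kT) = 2·e^(−0) + 5·e^(−0.623016) + 1·e^(−2.15608) + 1·e^(−2.31481) = 2.00000 + 2.68162 + 0.115778 + 0.0987850 = 4.89618.
⟨E⟩ = Σ Eᵢ gᵢe^(−Eᵢ/kT) / Z = (0·2.00000 + 4.71·2.68162 + 16.3·0.115778 + 17.5·0.0987850) / 4.89618 = 3.318 ×10⁻²¹ J.

3.318 ×10⁻²¹ J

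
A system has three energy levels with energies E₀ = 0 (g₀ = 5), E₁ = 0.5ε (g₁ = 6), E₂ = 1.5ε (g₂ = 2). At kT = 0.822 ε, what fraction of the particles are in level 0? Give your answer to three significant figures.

0.582

Eᵢ/kT = 0, 0.60827, 1.8248.
Z = Σ gᵢe^(−Eᵢ/kT) = 5·e^(−0) + 6·e^(−0.60827) + 2·e^(−1.8248) = 5.0000 + 3.2658 + 0.32250 = 8.5883.
P₀ = g₀ e^(−E₀/kT) / Z = 5.0000/8.5883 = 0.582.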